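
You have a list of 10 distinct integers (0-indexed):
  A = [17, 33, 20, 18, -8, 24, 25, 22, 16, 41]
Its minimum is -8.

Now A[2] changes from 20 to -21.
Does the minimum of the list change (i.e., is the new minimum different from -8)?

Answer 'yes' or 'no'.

Old min = -8
Change: A[2] 20 -> -21
Changed element was NOT the min; min changes only if -21 < -8.
New min = -21; changed? yes

Answer: yes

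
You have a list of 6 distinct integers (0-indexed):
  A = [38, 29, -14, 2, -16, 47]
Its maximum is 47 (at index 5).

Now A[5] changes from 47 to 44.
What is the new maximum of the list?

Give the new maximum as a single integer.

Old max = 47 (at index 5)
Change: A[5] 47 -> 44
Changed element WAS the max -> may need rescan.
  Max of remaining elements: 38
  New max = max(44, 38) = 44

Answer: 44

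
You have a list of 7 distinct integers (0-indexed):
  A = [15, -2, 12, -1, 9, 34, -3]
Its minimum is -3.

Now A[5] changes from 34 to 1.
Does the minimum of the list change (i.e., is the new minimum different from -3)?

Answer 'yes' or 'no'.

Answer: no

Derivation:
Old min = -3
Change: A[5] 34 -> 1
Changed element was NOT the min; min changes only if 1 < -3.
New min = -3; changed? no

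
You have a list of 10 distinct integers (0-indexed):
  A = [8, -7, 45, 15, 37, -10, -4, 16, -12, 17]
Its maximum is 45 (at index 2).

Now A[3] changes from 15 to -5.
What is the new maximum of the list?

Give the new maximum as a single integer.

Answer: 45

Derivation:
Old max = 45 (at index 2)
Change: A[3] 15 -> -5
Changed element was NOT the old max.
  New max = max(old_max, new_val) = max(45, -5) = 45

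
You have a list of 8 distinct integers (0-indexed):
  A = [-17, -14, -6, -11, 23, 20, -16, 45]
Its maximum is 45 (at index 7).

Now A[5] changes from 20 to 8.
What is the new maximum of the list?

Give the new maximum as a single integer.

Answer: 45

Derivation:
Old max = 45 (at index 7)
Change: A[5] 20 -> 8
Changed element was NOT the old max.
  New max = max(old_max, new_val) = max(45, 8) = 45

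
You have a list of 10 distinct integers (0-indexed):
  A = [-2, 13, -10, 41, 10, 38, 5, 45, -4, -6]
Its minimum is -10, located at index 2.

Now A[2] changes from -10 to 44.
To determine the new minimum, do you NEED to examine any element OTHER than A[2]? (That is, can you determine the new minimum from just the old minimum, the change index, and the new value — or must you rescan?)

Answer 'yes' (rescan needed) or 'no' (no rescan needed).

Old min = -10 at index 2
Change at index 2: -10 -> 44
Index 2 WAS the min and new value 44 > old min -10. Must rescan other elements to find the new min.
Needs rescan: yes

Answer: yes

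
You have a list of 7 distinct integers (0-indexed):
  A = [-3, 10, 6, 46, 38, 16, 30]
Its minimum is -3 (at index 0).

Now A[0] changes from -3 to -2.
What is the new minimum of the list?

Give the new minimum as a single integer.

Answer: -2

Derivation:
Old min = -3 (at index 0)
Change: A[0] -3 -> -2
Changed element WAS the min. Need to check: is -2 still <= all others?
  Min of remaining elements: 6
  New min = min(-2, 6) = -2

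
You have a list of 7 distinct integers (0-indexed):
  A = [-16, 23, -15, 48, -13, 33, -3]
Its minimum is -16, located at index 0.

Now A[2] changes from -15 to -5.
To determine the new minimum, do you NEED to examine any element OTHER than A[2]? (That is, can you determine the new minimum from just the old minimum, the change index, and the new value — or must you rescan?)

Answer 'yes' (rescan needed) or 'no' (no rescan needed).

Answer: no

Derivation:
Old min = -16 at index 0
Change at index 2: -15 -> -5
Index 2 was NOT the min. New min = min(-16, -5). No rescan of other elements needed.
Needs rescan: no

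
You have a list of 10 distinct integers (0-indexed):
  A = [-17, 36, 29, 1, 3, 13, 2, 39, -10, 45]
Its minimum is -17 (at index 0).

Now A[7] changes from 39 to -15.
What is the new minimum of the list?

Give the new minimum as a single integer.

Answer: -17

Derivation:
Old min = -17 (at index 0)
Change: A[7] 39 -> -15
Changed element was NOT the old min.
  New min = min(old_min, new_val) = min(-17, -15) = -17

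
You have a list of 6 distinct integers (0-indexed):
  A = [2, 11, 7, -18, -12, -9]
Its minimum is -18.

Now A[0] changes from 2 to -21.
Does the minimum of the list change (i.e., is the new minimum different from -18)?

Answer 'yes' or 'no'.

Old min = -18
Change: A[0] 2 -> -21
Changed element was NOT the min; min changes only if -21 < -18.
New min = -21; changed? yes

Answer: yes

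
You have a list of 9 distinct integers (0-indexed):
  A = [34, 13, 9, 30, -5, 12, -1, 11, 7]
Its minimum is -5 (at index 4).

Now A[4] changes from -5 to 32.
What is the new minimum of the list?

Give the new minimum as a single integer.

Old min = -5 (at index 4)
Change: A[4] -5 -> 32
Changed element WAS the min. Need to check: is 32 still <= all others?
  Min of remaining elements: -1
  New min = min(32, -1) = -1

Answer: -1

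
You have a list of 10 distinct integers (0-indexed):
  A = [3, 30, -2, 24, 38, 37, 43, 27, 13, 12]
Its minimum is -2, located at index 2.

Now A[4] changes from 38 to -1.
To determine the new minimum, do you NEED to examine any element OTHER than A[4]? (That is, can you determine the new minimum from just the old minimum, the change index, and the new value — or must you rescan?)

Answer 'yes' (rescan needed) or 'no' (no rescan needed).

Answer: no

Derivation:
Old min = -2 at index 2
Change at index 4: 38 -> -1
Index 4 was NOT the min. New min = min(-2, -1). No rescan of other elements needed.
Needs rescan: no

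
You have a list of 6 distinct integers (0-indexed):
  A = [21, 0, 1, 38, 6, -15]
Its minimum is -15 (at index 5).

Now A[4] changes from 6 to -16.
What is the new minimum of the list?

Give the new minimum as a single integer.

Answer: -16

Derivation:
Old min = -15 (at index 5)
Change: A[4] 6 -> -16
Changed element was NOT the old min.
  New min = min(old_min, new_val) = min(-15, -16) = -16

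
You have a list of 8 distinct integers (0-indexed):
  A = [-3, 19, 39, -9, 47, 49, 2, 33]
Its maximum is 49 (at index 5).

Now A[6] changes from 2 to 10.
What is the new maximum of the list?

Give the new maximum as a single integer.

Answer: 49

Derivation:
Old max = 49 (at index 5)
Change: A[6] 2 -> 10
Changed element was NOT the old max.
  New max = max(old_max, new_val) = max(49, 10) = 49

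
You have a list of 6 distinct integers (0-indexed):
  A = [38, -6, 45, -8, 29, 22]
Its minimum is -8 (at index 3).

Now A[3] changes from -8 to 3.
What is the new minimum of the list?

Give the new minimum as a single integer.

Answer: -6

Derivation:
Old min = -8 (at index 3)
Change: A[3] -8 -> 3
Changed element WAS the min. Need to check: is 3 still <= all others?
  Min of remaining elements: -6
  New min = min(3, -6) = -6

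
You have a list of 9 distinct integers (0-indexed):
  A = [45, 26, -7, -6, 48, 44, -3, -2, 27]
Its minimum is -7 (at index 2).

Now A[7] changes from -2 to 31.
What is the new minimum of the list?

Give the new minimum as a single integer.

Answer: -7

Derivation:
Old min = -7 (at index 2)
Change: A[7] -2 -> 31
Changed element was NOT the old min.
  New min = min(old_min, new_val) = min(-7, 31) = -7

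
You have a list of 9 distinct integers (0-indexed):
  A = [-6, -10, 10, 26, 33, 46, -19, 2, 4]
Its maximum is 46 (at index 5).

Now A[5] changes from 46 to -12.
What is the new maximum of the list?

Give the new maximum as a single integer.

Answer: 33

Derivation:
Old max = 46 (at index 5)
Change: A[5] 46 -> -12
Changed element WAS the max -> may need rescan.
  Max of remaining elements: 33
  New max = max(-12, 33) = 33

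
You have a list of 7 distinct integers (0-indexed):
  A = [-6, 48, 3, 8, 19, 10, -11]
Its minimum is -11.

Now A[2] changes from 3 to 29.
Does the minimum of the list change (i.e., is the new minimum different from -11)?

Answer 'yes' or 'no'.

Answer: no

Derivation:
Old min = -11
Change: A[2] 3 -> 29
Changed element was NOT the min; min changes only if 29 < -11.
New min = -11; changed? no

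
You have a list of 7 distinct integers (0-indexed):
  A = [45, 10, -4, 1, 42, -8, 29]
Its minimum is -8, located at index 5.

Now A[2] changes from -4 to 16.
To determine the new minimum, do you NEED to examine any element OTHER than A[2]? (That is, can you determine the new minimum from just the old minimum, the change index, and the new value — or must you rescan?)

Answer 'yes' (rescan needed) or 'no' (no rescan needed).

Answer: no

Derivation:
Old min = -8 at index 5
Change at index 2: -4 -> 16
Index 2 was NOT the min. New min = min(-8, 16). No rescan of other elements needed.
Needs rescan: no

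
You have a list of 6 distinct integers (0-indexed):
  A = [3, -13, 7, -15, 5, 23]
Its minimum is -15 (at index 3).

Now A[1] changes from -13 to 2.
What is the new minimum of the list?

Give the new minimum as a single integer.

Answer: -15

Derivation:
Old min = -15 (at index 3)
Change: A[1] -13 -> 2
Changed element was NOT the old min.
  New min = min(old_min, new_val) = min(-15, 2) = -15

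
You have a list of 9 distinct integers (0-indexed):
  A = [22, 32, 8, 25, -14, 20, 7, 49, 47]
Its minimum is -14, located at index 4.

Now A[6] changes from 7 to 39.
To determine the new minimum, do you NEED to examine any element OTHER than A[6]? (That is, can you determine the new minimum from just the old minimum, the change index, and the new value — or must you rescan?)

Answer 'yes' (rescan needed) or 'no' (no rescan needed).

Old min = -14 at index 4
Change at index 6: 7 -> 39
Index 6 was NOT the min. New min = min(-14, 39). No rescan of other elements needed.
Needs rescan: no

Answer: no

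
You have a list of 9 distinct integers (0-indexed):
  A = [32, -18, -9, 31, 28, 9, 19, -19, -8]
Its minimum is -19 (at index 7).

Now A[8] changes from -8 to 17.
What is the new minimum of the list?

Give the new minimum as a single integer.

Old min = -19 (at index 7)
Change: A[8] -8 -> 17
Changed element was NOT the old min.
  New min = min(old_min, new_val) = min(-19, 17) = -19

Answer: -19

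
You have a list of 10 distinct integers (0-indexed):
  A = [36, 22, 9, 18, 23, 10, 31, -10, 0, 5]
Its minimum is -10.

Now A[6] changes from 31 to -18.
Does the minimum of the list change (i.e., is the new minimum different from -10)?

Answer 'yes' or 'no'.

Answer: yes

Derivation:
Old min = -10
Change: A[6] 31 -> -18
Changed element was NOT the min; min changes only if -18 < -10.
New min = -18; changed? yes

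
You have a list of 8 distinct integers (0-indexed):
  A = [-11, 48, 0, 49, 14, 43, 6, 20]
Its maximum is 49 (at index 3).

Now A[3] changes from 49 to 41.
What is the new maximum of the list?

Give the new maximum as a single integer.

Old max = 49 (at index 3)
Change: A[3] 49 -> 41
Changed element WAS the max -> may need rescan.
  Max of remaining elements: 48
  New max = max(41, 48) = 48

Answer: 48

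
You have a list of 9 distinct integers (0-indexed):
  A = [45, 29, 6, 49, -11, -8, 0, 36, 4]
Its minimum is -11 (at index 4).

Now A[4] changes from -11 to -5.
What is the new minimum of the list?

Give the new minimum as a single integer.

Answer: -8

Derivation:
Old min = -11 (at index 4)
Change: A[4] -11 -> -5
Changed element WAS the min. Need to check: is -5 still <= all others?
  Min of remaining elements: -8
  New min = min(-5, -8) = -8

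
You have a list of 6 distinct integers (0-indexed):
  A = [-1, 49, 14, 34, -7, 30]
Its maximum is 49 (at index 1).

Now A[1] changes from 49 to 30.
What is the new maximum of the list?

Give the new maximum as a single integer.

Old max = 49 (at index 1)
Change: A[1] 49 -> 30
Changed element WAS the max -> may need rescan.
  Max of remaining elements: 34
  New max = max(30, 34) = 34

Answer: 34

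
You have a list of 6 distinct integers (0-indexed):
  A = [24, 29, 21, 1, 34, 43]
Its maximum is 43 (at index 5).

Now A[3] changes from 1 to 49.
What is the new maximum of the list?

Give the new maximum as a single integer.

Old max = 43 (at index 5)
Change: A[3] 1 -> 49
Changed element was NOT the old max.
  New max = max(old_max, new_val) = max(43, 49) = 49

Answer: 49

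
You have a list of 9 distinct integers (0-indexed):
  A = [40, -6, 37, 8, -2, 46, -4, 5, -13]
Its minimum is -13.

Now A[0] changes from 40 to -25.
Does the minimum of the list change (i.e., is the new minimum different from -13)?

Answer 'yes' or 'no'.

Old min = -13
Change: A[0] 40 -> -25
Changed element was NOT the min; min changes only if -25 < -13.
New min = -25; changed? yes

Answer: yes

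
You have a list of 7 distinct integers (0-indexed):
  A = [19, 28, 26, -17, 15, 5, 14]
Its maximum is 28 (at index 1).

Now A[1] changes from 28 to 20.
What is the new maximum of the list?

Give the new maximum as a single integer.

Answer: 26

Derivation:
Old max = 28 (at index 1)
Change: A[1] 28 -> 20
Changed element WAS the max -> may need rescan.
  Max of remaining elements: 26
  New max = max(20, 26) = 26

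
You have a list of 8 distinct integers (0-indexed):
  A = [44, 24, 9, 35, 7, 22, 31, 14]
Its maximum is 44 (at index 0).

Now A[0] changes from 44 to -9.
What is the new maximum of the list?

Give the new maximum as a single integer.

Answer: 35

Derivation:
Old max = 44 (at index 0)
Change: A[0] 44 -> -9
Changed element WAS the max -> may need rescan.
  Max of remaining elements: 35
  New max = max(-9, 35) = 35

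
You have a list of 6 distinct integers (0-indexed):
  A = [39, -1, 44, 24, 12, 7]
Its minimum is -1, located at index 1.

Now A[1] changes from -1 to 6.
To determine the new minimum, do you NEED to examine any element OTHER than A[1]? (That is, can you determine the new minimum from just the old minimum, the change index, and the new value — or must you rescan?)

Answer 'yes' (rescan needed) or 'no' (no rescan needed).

Answer: yes

Derivation:
Old min = -1 at index 1
Change at index 1: -1 -> 6
Index 1 WAS the min and new value 6 > old min -1. Must rescan other elements to find the new min.
Needs rescan: yes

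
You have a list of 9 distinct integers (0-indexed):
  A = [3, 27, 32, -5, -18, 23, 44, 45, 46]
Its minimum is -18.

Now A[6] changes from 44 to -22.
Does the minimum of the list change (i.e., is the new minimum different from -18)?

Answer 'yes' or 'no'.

Old min = -18
Change: A[6] 44 -> -22
Changed element was NOT the min; min changes only if -22 < -18.
New min = -22; changed? yes

Answer: yes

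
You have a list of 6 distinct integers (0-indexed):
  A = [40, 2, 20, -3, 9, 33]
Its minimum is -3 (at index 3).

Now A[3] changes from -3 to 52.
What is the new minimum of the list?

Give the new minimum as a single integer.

Answer: 2

Derivation:
Old min = -3 (at index 3)
Change: A[3] -3 -> 52
Changed element WAS the min. Need to check: is 52 still <= all others?
  Min of remaining elements: 2
  New min = min(52, 2) = 2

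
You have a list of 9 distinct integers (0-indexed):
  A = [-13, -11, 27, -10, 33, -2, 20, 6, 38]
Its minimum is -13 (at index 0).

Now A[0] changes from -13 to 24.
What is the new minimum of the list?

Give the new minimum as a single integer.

Answer: -11

Derivation:
Old min = -13 (at index 0)
Change: A[0] -13 -> 24
Changed element WAS the min. Need to check: is 24 still <= all others?
  Min of remaining elements: -11
  New min = min(24, -11) = -11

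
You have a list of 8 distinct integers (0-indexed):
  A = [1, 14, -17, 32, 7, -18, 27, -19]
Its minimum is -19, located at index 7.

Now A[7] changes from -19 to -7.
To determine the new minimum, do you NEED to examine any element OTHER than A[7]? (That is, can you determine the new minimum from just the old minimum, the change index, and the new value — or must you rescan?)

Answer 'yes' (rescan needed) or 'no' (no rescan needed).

Answer: yes

Derivation:
Old min = -19 at index 7
Change at index 7: -19 -> -7
Index 7 WAS the min and new value -7 > old min -19. Must rescan other elements to find the new min.
Needs rescan: yes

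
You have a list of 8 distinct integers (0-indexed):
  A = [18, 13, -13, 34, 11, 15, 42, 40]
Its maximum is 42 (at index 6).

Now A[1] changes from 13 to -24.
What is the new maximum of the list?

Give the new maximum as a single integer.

Answer: 42

Derivation:
Old max = 42 (at index 6)
Change: A[1] 13 -> -24
Changed element was NOT the old max.
  New max = max(old_max, new_val) = max(42, -24) = 42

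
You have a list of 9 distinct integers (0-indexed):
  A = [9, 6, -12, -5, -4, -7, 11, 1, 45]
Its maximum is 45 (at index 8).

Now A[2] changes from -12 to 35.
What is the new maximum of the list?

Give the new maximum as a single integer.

Old max = 45 (at index 8)
Change: A[2] -12 -> 35
Changed element was NOT the old max.
  New max = max(old_max, new_val) = max(45, 35) = 45

Answer: 45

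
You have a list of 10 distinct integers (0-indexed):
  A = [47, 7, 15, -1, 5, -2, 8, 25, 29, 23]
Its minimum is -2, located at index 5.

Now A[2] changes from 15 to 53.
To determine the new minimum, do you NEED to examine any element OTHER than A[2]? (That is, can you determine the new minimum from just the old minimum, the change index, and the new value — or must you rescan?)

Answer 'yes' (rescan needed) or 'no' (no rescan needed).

Old min = -2 at index 5
Change at index 2: 15 -> 53
Index 2 was NOT the min. New min = min(-2, 53). No rescan of other elements needed.
Needs rescan: no

Answer: no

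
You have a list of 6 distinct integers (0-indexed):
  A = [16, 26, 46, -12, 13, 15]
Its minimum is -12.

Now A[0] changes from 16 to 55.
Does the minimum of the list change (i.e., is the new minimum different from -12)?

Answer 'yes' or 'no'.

Old min = -12
Change: A[0] 16 -> 55
Changed element was NOT the min; min changes only if 55 < -12.
New min = -12; changed? no

Answer: no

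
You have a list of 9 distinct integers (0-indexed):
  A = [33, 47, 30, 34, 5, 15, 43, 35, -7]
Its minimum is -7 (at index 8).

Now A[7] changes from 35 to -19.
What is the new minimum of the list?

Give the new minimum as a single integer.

Old min = -7 (at index 8)
Change: A[7] 35 -> -19
Changed element was NOT the old min.
  New min = min(old_min, new_val) = min(-7, -19) = -19

Answer: -19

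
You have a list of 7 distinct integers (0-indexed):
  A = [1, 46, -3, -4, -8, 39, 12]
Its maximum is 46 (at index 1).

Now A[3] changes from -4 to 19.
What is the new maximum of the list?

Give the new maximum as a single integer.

Answer: 46

Derivation:
Old max = 46 (at index 1)
Change: A[3] -4 -> 19
Changed element was NOT the old max.
  New max = max(old_max, new_val) = max(46, 19) = 46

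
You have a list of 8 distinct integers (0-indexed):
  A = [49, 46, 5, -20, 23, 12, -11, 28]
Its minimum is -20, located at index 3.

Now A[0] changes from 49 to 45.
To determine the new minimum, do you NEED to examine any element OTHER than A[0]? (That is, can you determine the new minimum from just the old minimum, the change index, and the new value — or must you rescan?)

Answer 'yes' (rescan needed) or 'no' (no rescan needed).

Answer: no

Derivation:
Old min = -20 at index 3
Change at index 0: 49 -> 45
Index 0 was NOT the min. New min = min(-20, 45). No rescan of other elements needed.
Needs rescan: no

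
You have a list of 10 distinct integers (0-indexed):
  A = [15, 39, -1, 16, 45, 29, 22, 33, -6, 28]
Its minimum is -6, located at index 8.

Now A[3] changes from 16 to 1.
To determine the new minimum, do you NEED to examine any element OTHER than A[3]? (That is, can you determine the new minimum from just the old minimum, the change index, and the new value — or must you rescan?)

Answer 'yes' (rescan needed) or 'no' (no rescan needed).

Answer: no

Derivation:
Old min = -6 at index 8
Change at index 3: 16 -> 1
Index 3 was NOT the min. New min = min(-6, 1). No rescan of other elements needed.
Needs rescan: no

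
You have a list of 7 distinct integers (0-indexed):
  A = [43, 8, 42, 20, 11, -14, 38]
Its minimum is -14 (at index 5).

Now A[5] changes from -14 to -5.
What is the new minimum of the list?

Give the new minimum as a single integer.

Answer: -5

Derivation:
Old min = -14 (at index 5)
Change: A[5] -14 -> -5
Changed element WAS the min. Need to check: is -5 still <= all others?
  Min of remaining elements: 8
  New min = min(-5, 8) = -5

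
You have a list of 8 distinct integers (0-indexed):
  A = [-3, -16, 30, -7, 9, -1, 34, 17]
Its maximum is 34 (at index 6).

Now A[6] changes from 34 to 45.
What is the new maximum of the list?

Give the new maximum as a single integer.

Answer: 45

Derivation:
Old max = 34 (at index 6)
Change: A[6] 34 -> 45
Changed element WAS the max -> may need rescan.
  Max of remaining elements: 30
  New max = max(45, 30) = 45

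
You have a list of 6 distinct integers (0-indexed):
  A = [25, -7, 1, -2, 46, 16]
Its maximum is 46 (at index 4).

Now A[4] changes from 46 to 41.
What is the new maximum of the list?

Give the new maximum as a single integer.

Old max = 46 (at index 4)
Change: A[4] 46 -> 41
Changed element WAS the max -> may need rescan.
  Max of remaining elements: 25
  New max = max(41, 25) = 41

Answer: 41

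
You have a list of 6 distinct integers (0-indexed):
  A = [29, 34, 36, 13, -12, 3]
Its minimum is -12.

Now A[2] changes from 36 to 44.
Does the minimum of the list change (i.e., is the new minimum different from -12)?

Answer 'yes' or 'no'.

Old min = -12
Change: A[2] 36 -> 44
Changed element was NOT the min; min changes only if 44 < -12.
New min = -12; changed? no

Answer: no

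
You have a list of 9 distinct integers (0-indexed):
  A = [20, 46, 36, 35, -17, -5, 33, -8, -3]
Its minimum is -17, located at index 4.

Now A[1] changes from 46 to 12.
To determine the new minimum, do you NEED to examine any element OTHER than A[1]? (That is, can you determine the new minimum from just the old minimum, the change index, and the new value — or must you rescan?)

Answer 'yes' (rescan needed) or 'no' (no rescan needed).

Answer: no

Derivation:
Old min = -17 at index 4
Change at index 1: 46 -> 12
Index 1 was NOT the min. New min = min(-17, 12). No rescan of other elements needed.
Needs rescan: no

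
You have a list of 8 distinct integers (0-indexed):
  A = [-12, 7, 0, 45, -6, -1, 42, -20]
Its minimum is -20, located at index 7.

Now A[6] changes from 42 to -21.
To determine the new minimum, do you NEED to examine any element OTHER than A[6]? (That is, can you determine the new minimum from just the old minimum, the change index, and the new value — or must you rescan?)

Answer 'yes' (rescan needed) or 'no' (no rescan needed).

Old min = -20 at index 7
Change at index 6: 42 -> -21
Index 6 was NOT the min. New min = min(-20, -21). No rescan of other elements needed.
Needs rescan: no

Answer: no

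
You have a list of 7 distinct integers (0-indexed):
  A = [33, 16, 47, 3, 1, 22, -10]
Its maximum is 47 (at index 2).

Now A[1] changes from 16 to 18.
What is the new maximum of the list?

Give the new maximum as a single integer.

Answer: 47

Derivation:
Old max = 47 (at index 2)
Change: A[1] 16 -> 18
Changed element was NOT the old max.
  New max = max(old_max, new_val) = max(47, 18) = 47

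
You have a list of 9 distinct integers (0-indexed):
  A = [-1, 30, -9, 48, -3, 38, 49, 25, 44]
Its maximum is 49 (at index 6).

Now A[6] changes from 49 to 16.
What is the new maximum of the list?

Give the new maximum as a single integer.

Answer: 48

Derivation:
Old max = 49 (at index 6)
Change: A[6] 49 -> 16
Changed element WAS the max -> may need rescan.
  Max of remaining elements: 48
  New max = max(16, 48) = 48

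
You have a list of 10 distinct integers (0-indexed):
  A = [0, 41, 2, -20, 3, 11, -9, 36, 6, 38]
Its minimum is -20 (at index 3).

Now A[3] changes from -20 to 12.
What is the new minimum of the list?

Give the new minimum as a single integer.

Old min = -20 (at index 3)
Change: A[3] -20 -> 12
Changed element WAS the min. Need to check: is 12 still <= all others?
  Min of remaining elements: -9
  New min = min(12, -9) = -9

Answer: -9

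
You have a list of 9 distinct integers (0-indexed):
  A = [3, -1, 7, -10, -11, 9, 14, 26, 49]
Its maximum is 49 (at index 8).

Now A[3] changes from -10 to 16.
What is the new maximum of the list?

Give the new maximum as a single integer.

Answer: 49

Derivation:
Old max = 49 (at index 8)
Change: A[3] -10 -> 16
Changed element was NOT the old max.
  New max = max(old_max, new_val) = max(49, 16) = 49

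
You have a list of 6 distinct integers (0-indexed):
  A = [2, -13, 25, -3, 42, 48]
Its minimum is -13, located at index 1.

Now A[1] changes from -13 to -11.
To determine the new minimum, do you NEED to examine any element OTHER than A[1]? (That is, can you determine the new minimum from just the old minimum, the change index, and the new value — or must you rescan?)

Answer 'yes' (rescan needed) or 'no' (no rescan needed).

Old min = -13 at index 1
Change at index 1: -13 -> -11
Index 1 WAS the min and new value -11 > old min -13. Must rescan other elements to find the new min.
Needs rescan: yes

Answer: yes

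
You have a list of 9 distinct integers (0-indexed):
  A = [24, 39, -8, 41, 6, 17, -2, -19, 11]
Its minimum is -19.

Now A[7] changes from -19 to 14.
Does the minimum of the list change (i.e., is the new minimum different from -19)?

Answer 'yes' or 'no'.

Answer: yes

Derivation:
Old min = -19
Change: A[7] -19 -> 14
Changed element was the min; new min must be rechecked.
New min = -8; changed? yes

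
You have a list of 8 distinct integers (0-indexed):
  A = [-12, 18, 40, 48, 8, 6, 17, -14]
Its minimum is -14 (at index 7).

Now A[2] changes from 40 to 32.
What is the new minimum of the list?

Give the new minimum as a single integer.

Answer: -14

Derivation:
Old min = -14 (at index 7)
Change: A[2] 40 -> 32
Changed element was NOT the old min.
  New min = min(old_min, new_val) = min(-14, 32) = -14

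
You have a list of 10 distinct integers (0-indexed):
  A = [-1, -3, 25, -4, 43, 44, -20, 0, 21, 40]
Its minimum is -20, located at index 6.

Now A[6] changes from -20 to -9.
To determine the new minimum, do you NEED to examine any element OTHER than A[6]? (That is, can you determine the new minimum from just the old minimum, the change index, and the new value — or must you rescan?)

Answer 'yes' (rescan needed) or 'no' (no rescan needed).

Answer: yes

Derivation:
Old min = -20 at index 6
Change at index 6: -20 -> -9
Index 6 WAS the min and new value -9 > old min -20. Must rescan other elements to find the new min.
Needs rescan: yes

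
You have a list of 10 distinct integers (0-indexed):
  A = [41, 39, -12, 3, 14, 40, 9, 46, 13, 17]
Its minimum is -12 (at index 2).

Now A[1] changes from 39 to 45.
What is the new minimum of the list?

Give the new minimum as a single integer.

Old min = -12 (at index 2)
Change: A[1] 39 -> 45
Changed element was NOT the old min.
  New min = min(old_min, new_val) = min(-12, 45) = -12

Answer: -12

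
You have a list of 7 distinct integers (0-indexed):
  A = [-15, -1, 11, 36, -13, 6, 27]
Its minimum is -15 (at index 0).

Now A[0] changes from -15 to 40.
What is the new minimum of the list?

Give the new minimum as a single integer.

Old min = -15 (at index 0)
Change: A[0] -15 -> 40
Changed element WAS the min. Need to check: is 40 still <= all others?
  Min of remaining elements: -13
  New min = min(40, -13) = -13

Answer: -13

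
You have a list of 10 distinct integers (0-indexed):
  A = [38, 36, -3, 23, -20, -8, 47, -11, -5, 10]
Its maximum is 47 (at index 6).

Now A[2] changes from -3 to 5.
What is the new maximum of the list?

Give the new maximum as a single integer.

Old max = 47 (at index 6)
Change: A[2] -3 -> 5
Changed element was NOT the old max.
  New max = max(old_max, new_val) = max(47, 5) = 47

Answer: 47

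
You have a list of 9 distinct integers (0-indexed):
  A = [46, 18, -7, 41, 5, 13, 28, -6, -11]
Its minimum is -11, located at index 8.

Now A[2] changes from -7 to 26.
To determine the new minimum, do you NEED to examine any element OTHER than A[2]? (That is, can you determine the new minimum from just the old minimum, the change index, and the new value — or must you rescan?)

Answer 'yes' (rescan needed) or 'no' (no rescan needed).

Answer: no

Derivation:
Old min = -11 at index 8
Change at index 2: -7 -> 26
Index 2 was NOT the min. New min = min(-11, 26). No rescan of other elements needed.
Needs rescan: no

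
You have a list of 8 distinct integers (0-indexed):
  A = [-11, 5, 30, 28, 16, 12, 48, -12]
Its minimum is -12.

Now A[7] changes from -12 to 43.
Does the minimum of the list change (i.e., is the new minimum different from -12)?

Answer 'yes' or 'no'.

Answer: yes

Derivation:
Old min = -12
Change: A[7] -12 -> 43
Changed element was the min; new min must be rechecked.
New min = -11; changed? yes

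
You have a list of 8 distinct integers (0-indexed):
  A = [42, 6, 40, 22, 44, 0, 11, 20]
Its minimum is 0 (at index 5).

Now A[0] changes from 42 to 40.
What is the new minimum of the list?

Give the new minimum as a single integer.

Old min = 0 (at index 5)
Change: A[0] 42 -> 40
Changed element was NOT the old min.
  New min = min(old_min, new_val) = min(0, 40) = 0

Answer: 0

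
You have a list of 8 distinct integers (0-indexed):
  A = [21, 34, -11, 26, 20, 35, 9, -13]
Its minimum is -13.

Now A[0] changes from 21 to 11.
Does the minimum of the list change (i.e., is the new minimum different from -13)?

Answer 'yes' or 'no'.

Old min = -13
Change: A[0] 21 -> 11
Changed element was NOT the min; min changes only if 11 < -13.
New min = -13; changed? no

Answer: no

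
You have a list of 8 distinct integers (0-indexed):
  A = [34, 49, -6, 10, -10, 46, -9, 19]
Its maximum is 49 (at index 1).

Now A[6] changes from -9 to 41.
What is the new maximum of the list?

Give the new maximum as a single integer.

Answer: 49

Derivation:
Old max = 49 (at index 1)
Change: A[6] -9 -> 41
Changed element was NOT the old max.
  New max = max(old_max, new_val) = max(49, 41) = 49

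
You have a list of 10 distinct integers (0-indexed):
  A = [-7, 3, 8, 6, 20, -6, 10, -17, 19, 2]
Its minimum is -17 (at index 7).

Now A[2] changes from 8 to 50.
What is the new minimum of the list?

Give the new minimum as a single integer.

Old min = -17 (at index 7)
Change: A[2] 8 -> 50
Changed element was NOT the old min.
  New min = min(old_min, new_val) = min(-17, 50) = -17

Answer: -17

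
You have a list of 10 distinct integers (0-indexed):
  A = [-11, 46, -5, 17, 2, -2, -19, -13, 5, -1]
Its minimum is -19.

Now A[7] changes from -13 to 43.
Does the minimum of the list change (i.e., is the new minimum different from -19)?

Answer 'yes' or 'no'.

Answer: no

Derivation:
Old min = -19
Change: A[7] -13 -> 43
Changed element was NOT the min; min changes only if 43 < -19.
New min = -19; changed? no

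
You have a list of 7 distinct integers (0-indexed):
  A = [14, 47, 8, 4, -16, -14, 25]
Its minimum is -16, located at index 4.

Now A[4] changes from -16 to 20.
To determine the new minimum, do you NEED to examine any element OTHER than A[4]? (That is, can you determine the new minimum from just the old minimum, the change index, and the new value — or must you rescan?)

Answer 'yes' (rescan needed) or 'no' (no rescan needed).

Answer: yes

Derivation:
Old min = -16 at index 4
Change at index 4: -16 -> 20
Index 4 WAS the min and new value 20 > old min -16. Must rescan other elements to find the new min.
Needs rescan: yes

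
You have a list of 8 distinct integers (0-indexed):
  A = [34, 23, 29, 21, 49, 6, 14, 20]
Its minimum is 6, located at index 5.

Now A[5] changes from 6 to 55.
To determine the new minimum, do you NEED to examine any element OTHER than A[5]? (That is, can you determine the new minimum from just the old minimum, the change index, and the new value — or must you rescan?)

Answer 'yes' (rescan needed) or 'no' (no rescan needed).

Answer: yes

Derivation:
Old min = 6 at index 5
Change at index 5: 6 -> 55
Index 5 WAS the min and new value 55 > old min 6. Must rescan other elements to find the new min.
Needs rescan: yes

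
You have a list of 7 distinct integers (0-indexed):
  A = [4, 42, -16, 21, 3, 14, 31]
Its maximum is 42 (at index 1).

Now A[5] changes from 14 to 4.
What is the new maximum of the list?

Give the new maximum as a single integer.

Old max = 42 (at index 1)
Change: A[5] 14 -> 4
Changed element was NOT the old max.
  New max = max(old_max, new_val) = max(42, 4) = 42

Answer: 42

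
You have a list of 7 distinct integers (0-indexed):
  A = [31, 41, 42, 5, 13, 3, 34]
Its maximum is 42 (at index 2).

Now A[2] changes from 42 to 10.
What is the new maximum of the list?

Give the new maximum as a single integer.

Answer: 41

Derivation:
Old max = 42 (at index 2)
Change: A[2] 42 -> 10
Changed element WAS the max -> may need rescan.
  Max of remaining elements: 41
  New max = max(10, 41) = 41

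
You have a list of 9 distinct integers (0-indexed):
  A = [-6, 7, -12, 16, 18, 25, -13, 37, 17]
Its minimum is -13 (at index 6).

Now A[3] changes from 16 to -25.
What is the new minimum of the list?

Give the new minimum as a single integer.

Old min = -13 (at index 6)
Change: A[3] 16 -> -25
Changed element was NOT the old min.
  New min = min(old_min, new_val) = min(-13, -25) = -25

Answer: -25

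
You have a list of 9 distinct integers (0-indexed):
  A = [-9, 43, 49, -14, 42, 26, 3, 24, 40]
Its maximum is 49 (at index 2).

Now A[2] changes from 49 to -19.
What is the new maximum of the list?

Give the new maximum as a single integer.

Old max = 49 (at index 2)
Change: A[2] 49 -> -19
Changed element WAS the max -> may need rescan.
  Max of remaining elements: 43
  New max = max(-19, 43) = 43

Answer: 43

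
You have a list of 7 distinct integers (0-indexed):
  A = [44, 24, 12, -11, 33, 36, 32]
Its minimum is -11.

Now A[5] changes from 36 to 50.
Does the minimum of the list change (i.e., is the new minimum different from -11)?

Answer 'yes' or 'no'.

Old min = -11
Change: A[5] 36 -> 50
Changed element was NOT the min; min changes only if 50 < -11.
New min = -11; changed? no

Answer: no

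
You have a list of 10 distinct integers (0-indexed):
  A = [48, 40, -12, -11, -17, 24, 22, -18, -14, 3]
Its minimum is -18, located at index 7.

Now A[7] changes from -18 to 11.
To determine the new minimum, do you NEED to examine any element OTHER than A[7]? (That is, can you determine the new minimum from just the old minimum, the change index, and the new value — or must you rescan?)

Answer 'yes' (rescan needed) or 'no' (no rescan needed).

Answer: yes

Derivation:
Old min = -18 at index 7
Change at index 7: -18 -> 11
Index 7 WAS the min and new value 11 > old min -18. Must rescan other elements to find the new min.
Needs rescan: yes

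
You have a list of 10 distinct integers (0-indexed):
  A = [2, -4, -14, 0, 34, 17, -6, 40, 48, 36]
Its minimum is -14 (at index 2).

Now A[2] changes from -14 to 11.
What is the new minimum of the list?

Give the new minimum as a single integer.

Old min = -14 (at index 2)
Change: A[2] -14 -> 11
Changed element WAS the min. Need to check: is 11 still <= all others?
  Min of remaining elements: -6
  New min = min(11, -6) = -6

Answer: -6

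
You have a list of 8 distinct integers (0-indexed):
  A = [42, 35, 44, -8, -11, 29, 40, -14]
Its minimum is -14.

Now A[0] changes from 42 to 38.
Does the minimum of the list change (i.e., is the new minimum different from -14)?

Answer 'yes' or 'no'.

Answer: no

Derivation:
Old min = -14
Change: A[0] 42 -> 38
Changed element was NOT the min; min changes only if 38 < -14.
New min = -14; changed? no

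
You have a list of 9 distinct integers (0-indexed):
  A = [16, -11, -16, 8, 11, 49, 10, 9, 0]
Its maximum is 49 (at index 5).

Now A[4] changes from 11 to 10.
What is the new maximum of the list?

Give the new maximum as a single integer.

Answer: 49

Derivation:
Old max = 49 (at index 5)
Change: A[4] 11 -> 10
Changed element was NOT the old max.
  New max = max(old_max, new_val) = max(49, 10) = 49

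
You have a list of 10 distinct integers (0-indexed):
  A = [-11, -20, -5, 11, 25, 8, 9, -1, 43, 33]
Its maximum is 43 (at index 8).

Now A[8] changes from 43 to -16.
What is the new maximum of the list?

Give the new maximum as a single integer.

Answer: 33

Derivation:
Old max = 43 (at index 8)
Change: A[8] 43 -> -16
Changed element WAS the max -> may need rescan.
  Max of remaining elements: 33
  New max = max(-16, 33) = 33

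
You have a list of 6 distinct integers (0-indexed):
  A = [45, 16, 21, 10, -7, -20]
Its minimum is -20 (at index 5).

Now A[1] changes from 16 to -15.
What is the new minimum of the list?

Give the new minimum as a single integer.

Answer: -20

Derivation:
Old min = -20 (at index 5)
Change: A[1] 16 -> -15
Changed element was NOT the old min.
  New min = min(old_min, new_val) = min(-20, -15) = -20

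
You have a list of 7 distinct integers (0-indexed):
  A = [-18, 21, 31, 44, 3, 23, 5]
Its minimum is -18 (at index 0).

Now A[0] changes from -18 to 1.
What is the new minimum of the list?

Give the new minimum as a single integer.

Old min = -18 (at index 0)
Change: A[0] -18 -> 1
Changed element WAS the min. Need to check: is 1 still <= all others?
  Min of remaining elements: 3
  New min = min(1, 3) = 1

Answer: 1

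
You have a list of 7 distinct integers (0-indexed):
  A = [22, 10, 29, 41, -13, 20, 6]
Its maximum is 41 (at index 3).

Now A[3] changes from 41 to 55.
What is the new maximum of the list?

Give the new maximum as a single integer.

Old max = 41 (at index 3)
Change: A[3] 41 -> 55
Changed element WAS the max -> may need rescan.
  Max of remaining elements: 29
  New max = max(55, 29) = 55

Answer: 55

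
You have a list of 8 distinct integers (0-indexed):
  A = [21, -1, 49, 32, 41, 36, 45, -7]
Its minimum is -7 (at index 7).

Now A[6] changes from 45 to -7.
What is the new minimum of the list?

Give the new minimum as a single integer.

Answer: -7

Derivation:
Old min = -7 (at index 7)
Change: A[6] 45 -> -7
Changed element was NOT the old min.
  New min = min(old_min, new_val) = min(-7, -7) = -7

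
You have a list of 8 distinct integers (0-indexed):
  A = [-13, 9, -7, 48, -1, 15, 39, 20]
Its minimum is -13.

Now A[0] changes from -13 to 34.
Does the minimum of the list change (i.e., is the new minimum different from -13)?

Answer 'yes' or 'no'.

Old min = -13
Change: A[0] -13 -> 34
Changed element was the min; new min must be rechecked.
New min = -7; changed? yes

Answer: yes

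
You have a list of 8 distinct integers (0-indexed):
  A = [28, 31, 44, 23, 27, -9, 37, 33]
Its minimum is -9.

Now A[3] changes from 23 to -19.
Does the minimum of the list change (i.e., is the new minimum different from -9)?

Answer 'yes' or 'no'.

Old min = -9
Change: A[3] 23 -> -19
Changed element was NOT the min; min changes only if -19 < -9.
New min = -19; changed? yes

Answer: yes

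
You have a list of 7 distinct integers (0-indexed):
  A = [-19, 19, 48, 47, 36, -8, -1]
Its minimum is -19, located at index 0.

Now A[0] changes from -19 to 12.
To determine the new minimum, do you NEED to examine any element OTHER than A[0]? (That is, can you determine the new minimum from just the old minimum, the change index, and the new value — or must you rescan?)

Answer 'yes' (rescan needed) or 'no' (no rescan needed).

Old min = -19 at index 0
Change at index 0: -19 -> 12
Index 0 WAS the min and new value 12 > old min -19. Must rescan other elements to find the new min.
Needs rescan: yes

Answer: yes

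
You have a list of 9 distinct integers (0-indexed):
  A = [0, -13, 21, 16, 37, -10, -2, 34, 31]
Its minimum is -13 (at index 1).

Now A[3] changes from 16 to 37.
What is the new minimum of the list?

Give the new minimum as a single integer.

Answer: -13

Derivation:
Old min = -13 (at index 1)
Change: A[3] 16 -> 37
Changed element was NOT the old min.
  New min = min(old_min, new_val) = min(-13, 37) = -13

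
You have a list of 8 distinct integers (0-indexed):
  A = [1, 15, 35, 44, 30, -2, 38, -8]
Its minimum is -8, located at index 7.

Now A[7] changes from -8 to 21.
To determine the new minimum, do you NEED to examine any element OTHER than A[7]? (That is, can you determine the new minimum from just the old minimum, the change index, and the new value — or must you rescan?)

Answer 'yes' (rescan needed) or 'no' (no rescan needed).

Old min = -8 at index 7
Change at index 7: -8 -> 21
Index 7 WAS the min and new value 21 > old min -8. Must rescan other elements to find the new min.
Needs rescan: yes

Answer: yes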